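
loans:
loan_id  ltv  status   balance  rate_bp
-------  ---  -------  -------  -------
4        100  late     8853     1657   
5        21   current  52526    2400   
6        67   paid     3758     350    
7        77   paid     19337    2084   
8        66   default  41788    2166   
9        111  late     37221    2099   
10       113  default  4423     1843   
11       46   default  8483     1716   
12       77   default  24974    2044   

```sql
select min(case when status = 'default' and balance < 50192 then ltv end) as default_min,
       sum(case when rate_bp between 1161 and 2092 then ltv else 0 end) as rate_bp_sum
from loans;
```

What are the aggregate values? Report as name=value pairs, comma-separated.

default_min=46, rate_bp_sum=413

[default_min: status = 'default' and balance < 50192]
loan_id=4: ✗
loan_id=5: ✗
loan_id=6: ✗
loan_id=7: ✗
loan_id=8: ✓ → 66
loan_id=9: ✗
loan_id=10: ✓ → 113
loan_id=11: ✓ → 46
loan_id=12: ✓ → 77
default_min = MIN(66, 113, 46, 77) = 46
—
[rate_bp_sum: rate_bp between 1161 and 2092]
loan_id=4: ✓ → 100
loan_id=5: ✗
loan_id=6: ✗
loan_id=7: ✓ → 77
loan_id=8: ✗
loan_id=9: ✗
loan_id=10: ✓ → 113
loan_id=11: ✓ → 46
loan_id=12: ✓ → 77
rate_bp_sum = 100 + 77 + 113 + 46 + 77 = 413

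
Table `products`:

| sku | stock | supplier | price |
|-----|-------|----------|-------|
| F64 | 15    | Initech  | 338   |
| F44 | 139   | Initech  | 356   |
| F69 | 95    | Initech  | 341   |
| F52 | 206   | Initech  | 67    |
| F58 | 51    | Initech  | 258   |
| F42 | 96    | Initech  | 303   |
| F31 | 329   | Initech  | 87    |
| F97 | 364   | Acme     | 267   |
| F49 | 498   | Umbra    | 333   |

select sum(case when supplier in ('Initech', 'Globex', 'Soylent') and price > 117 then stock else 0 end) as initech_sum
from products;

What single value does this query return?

sku=F64: ✓ → 15
sku=F44: ✓ → 139
sku=F69: ✓ → 95
sku=F52: ✗
sku=F58: ✓ → 51
sku=F42: ✓ → 96
sku=F31: ✗
sku=F97: ✗
sku=F49: ✗
initech_sum = 15 + 139 + 95 + 51 + 96 = 396

396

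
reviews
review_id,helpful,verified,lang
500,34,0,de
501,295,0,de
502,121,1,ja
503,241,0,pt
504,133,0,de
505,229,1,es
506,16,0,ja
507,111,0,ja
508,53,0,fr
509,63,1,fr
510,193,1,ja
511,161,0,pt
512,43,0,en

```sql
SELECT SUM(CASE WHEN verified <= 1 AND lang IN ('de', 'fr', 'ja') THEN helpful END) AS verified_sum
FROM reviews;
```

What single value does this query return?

1019

review_id=500: ✓ → 34
review_id=501: ✓ → 295
review_id=502: ✓ → 121
review_id=503: ✗
review_id=504: ✓ → 133
review_id=505: ✗
review_id=506: ✓ → 16
review_id=507: ✓ → 111
review_id=508: ✓ → 53
review_id=509: ✓ → 63
review_id=510: ✓ → 193
review_id=511: ✗
review_id=512: ✗
verified_sum = 34 + 295 + 121 + 133 + 16 + 111 + 53 + 63 + 193 = 1019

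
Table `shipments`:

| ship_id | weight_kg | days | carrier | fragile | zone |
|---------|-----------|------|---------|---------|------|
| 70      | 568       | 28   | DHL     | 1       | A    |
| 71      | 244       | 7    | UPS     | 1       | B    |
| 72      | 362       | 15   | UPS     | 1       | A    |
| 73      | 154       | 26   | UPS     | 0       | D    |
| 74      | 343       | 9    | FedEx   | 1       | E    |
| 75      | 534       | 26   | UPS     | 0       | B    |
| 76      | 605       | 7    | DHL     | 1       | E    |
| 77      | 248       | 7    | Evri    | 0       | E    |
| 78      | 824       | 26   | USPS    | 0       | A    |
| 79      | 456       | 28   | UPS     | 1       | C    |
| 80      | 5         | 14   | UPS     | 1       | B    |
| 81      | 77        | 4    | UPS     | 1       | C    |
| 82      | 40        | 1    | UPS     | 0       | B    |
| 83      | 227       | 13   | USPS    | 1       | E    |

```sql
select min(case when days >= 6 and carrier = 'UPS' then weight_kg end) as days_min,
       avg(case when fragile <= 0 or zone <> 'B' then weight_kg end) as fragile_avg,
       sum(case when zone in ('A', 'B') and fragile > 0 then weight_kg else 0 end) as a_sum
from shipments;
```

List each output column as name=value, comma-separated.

[days_min: days >= 6 and carrier = 'UPS']
ship_id=70: ✗
ship_id=71: ✓ → 244
ship_id=72: ✓ → 362
ship_id=73: ✓ → 154
ship_id=74: ✗
ship_id=75: ✓ → 534
ship_id=76: ✗
ship_id=77: ✗
ship_id=78: ✗
ship_id=79: ✓ → 456
ship_id=80: ✓ → 5
ship_id=81: ✗
ship_id=82: ✗
ship_id=83: ✗
days_min = MIN(244, 362, 154, 534, 456, 5) = 5
—
[fragile_avg: fragile <= 0 or zone <> 'B']
ship_id=70: ✓ → 568
ship_id=71: ✗
ship_id=72: ✓ → 362
ship_id=73: ✓ → 154
ship_id=74: ✓ → 343
ship_id=75: ✓ → 534
ship_id=76: ✓ → 605
ship_id=77: ✓ → 248
ship_id=78: ✓ → 824
ship_id=79: ✓ → 456
ship_id=80: ✗
ship_id=81: ✓ → 77
ship_id=82: ✓ → 40
ship_id=83: ✓ → 227
fragile_avg = (568 + 362 + 154 + 343 + 534 + 605 + 248 + 824 + 456 + 77 + 40 + 227) / 12 = 369.8333333333
—
[a_sum: zone in ('A', 'B') and fragile > 0]
ship_id=70: ✓ → 568
ship_id=71: ✓ → 244
ship_id=72: ✓ → 362
ship_id=73: ✗
ship_id=74: ✗
ship_id=75: ✗
ship_id=76: ✗
ship_id=77: ✗
ship_id=78: ✗
ship_id=79: ✗
ship_id=80: ✓ → 5
ship_id=81: ✗
ship_id=82: ✗
ship_id=83: ✗
a_sum = 568 + 244 + 362 + 5 = 1179

days_min=5, fragile_avg=369.8333333333, a_sum=1179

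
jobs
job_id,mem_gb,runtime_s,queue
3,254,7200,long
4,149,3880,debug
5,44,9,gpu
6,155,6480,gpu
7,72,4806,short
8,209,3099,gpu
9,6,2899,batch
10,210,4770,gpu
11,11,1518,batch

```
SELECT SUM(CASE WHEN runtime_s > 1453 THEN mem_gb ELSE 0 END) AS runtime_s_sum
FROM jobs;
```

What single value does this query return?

job_id=3: ✓ → 254
job_id=4: ✓ → 149
job_id=5: ✗
job_id=6: ✓ → 155
job_id=7: ✓ → 72
job_id=8: ✓ → 209
job_id=9: ✓ → 6
job_id=10: ✓ → 210
job_id=11: ✓ → 11
runtime_s_sum = 254 + 149 + 155 + 72 + 209 + 6 + 210 + 11 = 1066

1066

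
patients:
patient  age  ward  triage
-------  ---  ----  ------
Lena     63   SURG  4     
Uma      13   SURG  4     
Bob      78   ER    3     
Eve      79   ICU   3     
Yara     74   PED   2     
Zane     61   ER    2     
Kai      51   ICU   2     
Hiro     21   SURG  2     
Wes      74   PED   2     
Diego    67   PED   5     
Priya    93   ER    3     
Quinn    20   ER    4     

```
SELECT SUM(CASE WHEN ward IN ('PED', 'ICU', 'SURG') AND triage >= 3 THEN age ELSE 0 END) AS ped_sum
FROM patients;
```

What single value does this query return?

patient=Lena: ✓ → 63
patient=Uma: ✓ → 13
patient=Bob: ✗
patient=Eve: ✓ → 79
patient=Yara: ✗
patient=Zane: ✗
patient=Kai: ✗
patient=Hiro: ✗
patient=Wes: ✗
patient=Diego: ✓ → 67
patient=Priya: ✗
patient=Quinn: ✗
ped_sum = 63 + 13 + 79 + 67 = 222

222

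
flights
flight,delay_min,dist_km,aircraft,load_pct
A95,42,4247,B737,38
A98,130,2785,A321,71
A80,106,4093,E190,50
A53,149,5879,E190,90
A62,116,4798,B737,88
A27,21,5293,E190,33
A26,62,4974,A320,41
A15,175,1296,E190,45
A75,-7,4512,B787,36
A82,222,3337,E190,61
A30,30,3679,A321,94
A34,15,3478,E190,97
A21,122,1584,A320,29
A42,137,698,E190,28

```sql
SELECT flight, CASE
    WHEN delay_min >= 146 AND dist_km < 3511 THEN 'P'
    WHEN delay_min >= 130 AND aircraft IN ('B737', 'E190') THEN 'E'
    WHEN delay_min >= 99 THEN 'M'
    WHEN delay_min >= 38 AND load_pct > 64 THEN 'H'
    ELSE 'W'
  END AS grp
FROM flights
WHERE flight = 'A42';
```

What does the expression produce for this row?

flight = A42: delay_min=137, dist_km=698, aircraft=E190, load_pct=28.
delay_min >= 146 AND dist_km < 3511 → false
delay_min >= 130 AND aircraft IN ('B737', 'E190') → true → E

E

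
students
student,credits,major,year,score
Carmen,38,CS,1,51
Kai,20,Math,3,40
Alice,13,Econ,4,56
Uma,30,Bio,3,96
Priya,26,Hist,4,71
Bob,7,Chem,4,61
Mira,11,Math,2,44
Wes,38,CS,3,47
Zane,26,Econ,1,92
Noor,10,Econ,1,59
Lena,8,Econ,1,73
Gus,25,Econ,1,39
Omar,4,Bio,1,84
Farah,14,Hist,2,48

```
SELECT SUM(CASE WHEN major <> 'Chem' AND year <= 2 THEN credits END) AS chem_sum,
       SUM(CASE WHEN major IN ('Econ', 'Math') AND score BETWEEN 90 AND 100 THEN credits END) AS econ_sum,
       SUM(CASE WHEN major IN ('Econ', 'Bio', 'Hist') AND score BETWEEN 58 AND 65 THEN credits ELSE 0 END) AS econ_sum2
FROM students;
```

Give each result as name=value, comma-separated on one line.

chem_sum=136, econ_sum=26, econ_sum2=10

[chem_sum: major <> 'Chem' AND year <= 2]
student=Carmen: ✓ → 38
student=Kai: ✗
student=Alice: ✗
student=Uma: ✗
student=Priya: ✗
student=Bob: ✗
student=Mira: ✓ → 11
student=Wes: ✗
student=Zane: ✓ → 26
student=Noor: ✓ → 10
student=Lena: ✓ → 8
student=Gus: ✓ → 25
student=Omar: ✓ → 4
student=Farah: ✓ → 14
chem_sum = 38 + 11 + 26 + 10 + 8 + 25 + 4 + 14 = 136
—
[econ_sum: major IN ('Econ', 'Math') AND score BETWEEN 90 AND 100]
student=Carmen: ✗
student=Kai: ✗
student=Alice: ✗
student=Uma: ✗
student=Priya: ✗
student=Bob: ✗
student=Mira: ✗
student=Wes: ✗
student=Zane: ✓ → 26
student=Noor: ✗
student=Lena: ✗
student=Gus: ✗
student=Omar: ✗
student=Farah: ✗
econ_sum = 26
—
[econ_sum2: major IN ('Econ', 'Bio', 'Hist') AND score BETWEEN 58 AND 65]
student=Carmen: ✗
student=Kai: ✗
student=Alice: ✗
student=Uma: ✗
student=Priya: ✗
student=Bob: ✗
student=Mira: ✗
student=Wes: ✗
student=Zane: ✗
student=Noor: ✓ → 10
student=Lena: ✗
student=Gus: ✗
student=Omar: ✗
student=Farah: ✗
econ_sum2 = 10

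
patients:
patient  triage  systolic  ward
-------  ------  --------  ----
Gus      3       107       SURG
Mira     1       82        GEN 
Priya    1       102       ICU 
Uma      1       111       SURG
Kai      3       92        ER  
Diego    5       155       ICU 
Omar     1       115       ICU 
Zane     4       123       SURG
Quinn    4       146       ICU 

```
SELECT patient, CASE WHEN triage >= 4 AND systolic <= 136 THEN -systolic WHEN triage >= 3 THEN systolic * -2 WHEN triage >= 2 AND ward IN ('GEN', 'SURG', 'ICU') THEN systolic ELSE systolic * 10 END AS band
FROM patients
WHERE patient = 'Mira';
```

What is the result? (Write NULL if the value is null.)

patient = Mira: triage=1, systolic=82, ward=GEN.
triage >= 4 AND systolic <= 136 → false
triage >= 3 → false
triage >= 2 AND ward IN ('GEN', 'SURG', 'ICU') → false
No prior WHEN matched → ELSE → 820

820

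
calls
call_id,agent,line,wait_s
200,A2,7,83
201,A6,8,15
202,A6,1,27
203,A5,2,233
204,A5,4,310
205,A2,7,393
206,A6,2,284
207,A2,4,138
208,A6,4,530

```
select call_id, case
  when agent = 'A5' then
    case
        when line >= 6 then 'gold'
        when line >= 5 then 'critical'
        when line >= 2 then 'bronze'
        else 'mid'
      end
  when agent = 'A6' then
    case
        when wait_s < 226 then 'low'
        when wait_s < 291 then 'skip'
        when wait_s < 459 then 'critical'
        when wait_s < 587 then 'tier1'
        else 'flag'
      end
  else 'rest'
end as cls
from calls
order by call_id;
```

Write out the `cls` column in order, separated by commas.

rest, low, low, bronze, bronze, rest, skip, rest, tier1

call_id=200: agent='A2' → outer ELSE → rest
call_id=201: agent='A6' → inner[wait_s < 226] → low
call_id=202: agent='A6' → inner[wait_s < 226] → low
call_id=203: agent='A5' → inner[line >= 2] → bronze
call_id=204: agent='A5' → inner[line >= 2] → bronze
call_id=205: agent='A2' → outer ELSE → rest
call_id=206: agent='A6' → inner[wait_s < 291] → skip
call_id=207: agent='A2' → outer ELSE → rest
call_id=208: agent='A6' → inner[wait_s < 587] → tier1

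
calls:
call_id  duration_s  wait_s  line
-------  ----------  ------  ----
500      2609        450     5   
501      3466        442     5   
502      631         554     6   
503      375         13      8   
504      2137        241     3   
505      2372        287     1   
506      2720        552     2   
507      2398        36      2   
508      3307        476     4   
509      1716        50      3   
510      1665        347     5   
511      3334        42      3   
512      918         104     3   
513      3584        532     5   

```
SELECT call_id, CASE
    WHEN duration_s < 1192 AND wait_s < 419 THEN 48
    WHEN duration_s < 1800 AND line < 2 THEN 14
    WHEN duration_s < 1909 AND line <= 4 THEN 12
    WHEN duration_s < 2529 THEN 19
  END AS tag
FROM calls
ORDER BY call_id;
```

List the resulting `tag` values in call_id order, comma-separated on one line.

NULL, NULL, 19, 48, 19, 19, NULL, 19, NULL, 12, 19, NULL, 48, NULL

call_id=500: (no match → NULL) → NULL
call_id=501: (no match → NULL) → NULL
call_id=502: duration_s < 2529 → 19
call_id=503: duration_s < 1192 AND wait_s < 419 → 48
call_id=504: duration_s < 2529 → 19
call_id=505: duration_s < 2529 → 19
call_id=506: (no match → NULL) → NULL
call_id=507: duration_s < 2529 → 19
call_id=508: (no match → NULL) → NULL
call_id=509: duration_s < 1909 AND line <= 4 → 12
call_id=510: duration_s < 2529 → 19
call_id=511: (no match → NULL) → NULL
call_id=512: duration_s < 1192 AND wait_s < 419 → 48
call_id=513: (no match → NULL) → NULL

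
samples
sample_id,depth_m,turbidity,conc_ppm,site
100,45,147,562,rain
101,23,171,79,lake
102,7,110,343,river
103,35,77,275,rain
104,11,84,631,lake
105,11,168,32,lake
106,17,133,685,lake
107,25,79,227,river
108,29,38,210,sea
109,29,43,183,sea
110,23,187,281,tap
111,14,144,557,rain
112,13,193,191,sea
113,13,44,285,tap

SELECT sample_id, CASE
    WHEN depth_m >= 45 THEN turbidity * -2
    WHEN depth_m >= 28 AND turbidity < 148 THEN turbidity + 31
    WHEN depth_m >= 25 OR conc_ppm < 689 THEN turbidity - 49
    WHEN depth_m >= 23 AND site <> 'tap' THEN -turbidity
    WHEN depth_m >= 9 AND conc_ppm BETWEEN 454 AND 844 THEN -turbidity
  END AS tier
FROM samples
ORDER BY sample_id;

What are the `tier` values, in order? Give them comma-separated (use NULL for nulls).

-294, 122, 61, 108, 35, 119, 84, 30, 69, 74, 138, 95, 144, -5

sample_id=100: depth_m >= 45 → -294
sample_id=101: depth_m >= 25 OR conc_ppm < 689 → 122
sample_id=102: depth_m >= 25 OR conc_ppm < 689 → 61
sample_id=103: depth_m >= 28 AND turbidity < 148 → 108
sample_id=104: depth_m >= 25 OR conc_ppm < 689 → 35
sample_id=105: depth_m >= 25 OR conc_ppm < 689 → 119
sample_id=106: depth_m >= 25 OR conc_ppm < 689 → 84
sample_id=107: depth_m >= 25 OR conc_ppm < 689 → 30
sample_id=108: depth_m >= 28 AND turbidity < 148 → 69
sample_id=109: depth_m >= 28 AND turbidity < 148 → 74
sample_id=110: depth_m >= 25 OR conc_ppm < 689 → 138
sample_id=111: depth_m >= 25 OR conc_ppm < 689 → 95
sample_id=112: depth_m >= 25 OR conc_ppm < 689 → 144
sample_id=113: depth_m >= 25 OR conc_ppm < 689 → -5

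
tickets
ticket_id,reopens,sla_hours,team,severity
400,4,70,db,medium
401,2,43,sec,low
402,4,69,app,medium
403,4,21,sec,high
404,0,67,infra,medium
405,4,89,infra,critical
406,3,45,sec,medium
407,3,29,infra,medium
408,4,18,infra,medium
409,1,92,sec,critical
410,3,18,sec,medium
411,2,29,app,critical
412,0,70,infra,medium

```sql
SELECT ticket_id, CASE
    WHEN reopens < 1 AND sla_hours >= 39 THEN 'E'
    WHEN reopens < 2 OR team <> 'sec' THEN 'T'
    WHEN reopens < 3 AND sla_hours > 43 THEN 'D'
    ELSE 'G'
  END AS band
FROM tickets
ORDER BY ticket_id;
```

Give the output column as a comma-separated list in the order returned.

T, G, T, G, E, T, G, T, T, T, G, T, E

ticket_id=400: reopens < 2 OR team <> 'sec' → T
ticket_id=401: ELSE → G
ticket_id=402: reopens < 2 OR team <> 'sec' → T
ticket_id=403: ELSE → G
ticket_id=404: reopens < 1 AND sla_hours >= 39 → E
ticket_id=405: reopens < 2 OR team <> 'sec' → T
ticket_id=406: ELSE → G
ticket_id=407: reopens < 2 OR team <> 'sec' → T
ticket_id=408: reopens < 2 OR team <> 'sec' → T
ticket_id=409: reopens < 2 OR team <> 'sec' → T
ticket_id=410: ELSE → G
ticket_id=411: reopens < 2 OR team <> 'sec' → T
ticket_id=412: reopens < 1 AND sla_hours >= 39 → E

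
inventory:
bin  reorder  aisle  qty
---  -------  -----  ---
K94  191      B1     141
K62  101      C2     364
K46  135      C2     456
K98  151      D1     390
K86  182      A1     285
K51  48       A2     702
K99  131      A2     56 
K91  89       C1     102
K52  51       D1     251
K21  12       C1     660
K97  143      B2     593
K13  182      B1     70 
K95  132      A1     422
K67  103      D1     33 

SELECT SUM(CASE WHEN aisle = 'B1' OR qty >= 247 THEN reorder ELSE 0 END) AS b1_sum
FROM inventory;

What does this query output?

1328

bin=K94: ✓ → 191
bin=K62: ✓ → 101
bin=K46: ✓ → 135
bin=K98: ✓ → 151
bin=K86: ✓ → 182
bin=K51: ✓ → 48
bin=K99: ✗
bin=K91: ✗
bin=K52: ✓ → 51
bin=K21: ✓ → 12
bin=K97: ✓ → 143
bin=K13: ✓ → 182
bin=K95: ✓ → 132
bin=K67: ✗
b1_sum = 191 + 101 + 135 + 151 + 182 + 48 + 51 + 12 + 143 + 182 + 132 = 1328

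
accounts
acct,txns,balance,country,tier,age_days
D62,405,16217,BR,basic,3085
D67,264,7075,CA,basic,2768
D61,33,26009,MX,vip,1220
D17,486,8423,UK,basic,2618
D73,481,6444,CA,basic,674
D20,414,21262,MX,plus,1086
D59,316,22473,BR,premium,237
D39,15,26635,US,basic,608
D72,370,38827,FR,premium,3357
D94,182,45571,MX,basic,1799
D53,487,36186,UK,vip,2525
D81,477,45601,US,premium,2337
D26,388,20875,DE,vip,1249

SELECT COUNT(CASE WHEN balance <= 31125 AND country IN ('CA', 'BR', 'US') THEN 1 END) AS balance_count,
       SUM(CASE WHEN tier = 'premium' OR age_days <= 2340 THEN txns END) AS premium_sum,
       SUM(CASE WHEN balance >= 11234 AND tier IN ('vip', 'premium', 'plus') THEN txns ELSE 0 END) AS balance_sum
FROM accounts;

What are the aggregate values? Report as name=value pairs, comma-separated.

balance_count=5, premium_sum=2676, balance_sum=2485

[balance_count: balance <= 31125 AND country IN ('CA', 'BR', 'US')]
acct=D62: ✓ → 1
acct=D67: ✓ → 1
acct=D61: ✗
acct=D17: ✗
acct=D73: ✓ → 1
acct=D20: ✗
acct=D59: ✓ → 1
acct=D39: ✓ → 1
acct=D72: ✗
acct=D94: ✗
acct=D53: ✗
acct=D81: ✗
acct=D26: ✗
balance_count = COUNT(1, 1, 1, 1, 1) = 5
—
[premium_sum: tier = 'premium' OR age_days <= 2340]
acct=D62: ✗
acct=D67: ✗
acct=D61: ✓ → 33
acct=D17: ✗
acct=D73: ✓ → 481
acct=D20: ✓ → 414
acct=D59: ✓ → 316
acct=D39: ✓ → 15
acct=D72: ✓ → 370
acct=D94: ✓ → 182
acct=D53: ✗
acct=D81: ✓ → 477
acct=D26: ✓ → 388
premium_sum = 33 + 481 + 414 + 316 + 15 + 370 + 182 + 477 + 388 = 2676
—
[balance_sum: balance >= 11234 AND tier IN ('vip', 'premium', 'plus')]
acct=D62: ✗
acct=D67: ✗
acct=D61: ✓ → 33
acct=D17: ✗
acct=D73: ✗
acct=D20: ✓ → 414
acct=D59: ✓ → 316
acct=D39: ✗
acct=D72: ✓ → 370
acct=D94: ✗
acct=D53: ✓ → 487
acct=D81: ✓ → 477
acct=D26: ✓ → 388
balance_sum = 33 + 414 + 316 + 370 + 487 + 477 + 388 = 2485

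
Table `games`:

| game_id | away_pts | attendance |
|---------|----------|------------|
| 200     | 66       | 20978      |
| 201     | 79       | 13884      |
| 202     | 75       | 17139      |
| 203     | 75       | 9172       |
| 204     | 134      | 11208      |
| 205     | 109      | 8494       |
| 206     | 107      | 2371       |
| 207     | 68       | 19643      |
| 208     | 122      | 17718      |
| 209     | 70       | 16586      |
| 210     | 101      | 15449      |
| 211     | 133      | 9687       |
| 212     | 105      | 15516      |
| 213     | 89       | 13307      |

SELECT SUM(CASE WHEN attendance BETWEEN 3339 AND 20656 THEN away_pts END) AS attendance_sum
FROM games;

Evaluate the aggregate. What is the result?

game_id=200: ✗
game_id=201: ✓ → 79
game_id=202: ✓ → 75
game_id=203: ✓ → 75
game_id=204: ✓ → 134
game_id=205: ✓ → 109
game_id=206: ✗
game_id=207: ✓ → 68
game_id=208: ✓ → 122
game_id=209: ✓ → 70
game_id=210: ✓ → 101
game_id=211: ✓ → 133
game_id=212: ✓ → 105
game_id=213: ✓ → 89
attendance_sum = 79 + 75 + 75 + 134 + 109 + 68 + 122 + 70 + 101 + 133 + 105 + 89 = 1160

1160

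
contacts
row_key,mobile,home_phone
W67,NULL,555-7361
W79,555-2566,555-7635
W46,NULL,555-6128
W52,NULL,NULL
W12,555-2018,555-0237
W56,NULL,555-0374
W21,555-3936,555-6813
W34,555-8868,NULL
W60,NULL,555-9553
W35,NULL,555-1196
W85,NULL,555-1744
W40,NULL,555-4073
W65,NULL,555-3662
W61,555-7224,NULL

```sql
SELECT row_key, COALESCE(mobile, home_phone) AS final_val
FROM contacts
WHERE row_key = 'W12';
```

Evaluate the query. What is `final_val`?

555-2018

row_key = W12: mobile=555-2018, home_phone=555-0237.
mobile=555-2018 → 555-2018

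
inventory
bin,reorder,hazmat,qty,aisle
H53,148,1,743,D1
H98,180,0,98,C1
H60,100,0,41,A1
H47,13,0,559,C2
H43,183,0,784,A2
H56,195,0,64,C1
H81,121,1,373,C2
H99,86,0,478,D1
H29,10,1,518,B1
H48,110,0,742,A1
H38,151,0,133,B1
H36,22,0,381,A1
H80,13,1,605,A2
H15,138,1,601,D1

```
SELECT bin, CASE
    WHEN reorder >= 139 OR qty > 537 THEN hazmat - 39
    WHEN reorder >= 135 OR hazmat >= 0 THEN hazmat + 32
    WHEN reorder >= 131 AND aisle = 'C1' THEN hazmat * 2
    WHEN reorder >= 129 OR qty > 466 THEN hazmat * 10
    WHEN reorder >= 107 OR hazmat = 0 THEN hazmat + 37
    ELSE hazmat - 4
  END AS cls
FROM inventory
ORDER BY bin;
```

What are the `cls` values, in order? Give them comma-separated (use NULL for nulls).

bin=H15: reorder >= 139 OR qty > 537 → -38
bin=H29: reorder >= 135 OR hazmat >= 0 → 33
bin=H36: reorder >= 135 OR hazmat >= 0 → 32
bin=H38: reorder >= 139 OR qty > 537 → -39
bin=H43: reorder >= 139 OR qty > 537 → -39
bin=H47: reorder >= 139 OR qty > 537 → -39
bin=H48: reorder >= 139 OR qty > 537 → -39
bin=H53: reorder >= 139 OR qty > 537 → -38
bin=H56: reorder >= 139 OR qty > 537 → -39
bin=H60: reorder >= 135 OR hazmat >= 0 → 32
bin=H80: reorder >= 139 OR qty > 537 → -38
bin=H81: reorder >= 135 OR hazmat >= 0 → 33
bin=H98: reorder >= 139 OR qty > 537 → -39
bin=H99: reorder >= 135 OR hazmat >= 0 → 32

-38, 33, 32, -39, -39, -39, -39, -38, -39, 32, -38, 33, -39, 32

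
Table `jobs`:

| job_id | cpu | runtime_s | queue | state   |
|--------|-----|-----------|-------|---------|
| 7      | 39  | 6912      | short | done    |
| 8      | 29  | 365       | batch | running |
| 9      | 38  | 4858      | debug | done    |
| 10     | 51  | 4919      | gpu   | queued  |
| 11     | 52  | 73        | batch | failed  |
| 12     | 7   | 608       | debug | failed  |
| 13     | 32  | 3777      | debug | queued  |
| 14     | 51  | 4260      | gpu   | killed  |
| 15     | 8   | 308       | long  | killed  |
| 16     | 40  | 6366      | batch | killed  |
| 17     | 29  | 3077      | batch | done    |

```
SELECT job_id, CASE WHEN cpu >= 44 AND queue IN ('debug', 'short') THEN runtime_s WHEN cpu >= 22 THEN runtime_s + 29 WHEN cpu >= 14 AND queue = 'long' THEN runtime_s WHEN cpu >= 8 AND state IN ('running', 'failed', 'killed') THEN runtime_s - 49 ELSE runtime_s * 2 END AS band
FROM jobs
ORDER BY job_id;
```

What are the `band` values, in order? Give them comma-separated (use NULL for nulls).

6941, 394, 4887, 4948, 102, 1216, 3806, 4289, 259, 6395, 3106

job_id=7: cpu >= 22 → 6941
job_id=8: cpu >= 22 → 394
job_id=9: cpu >= 22 → 4887
job_id=10: cpu >= 22 → 4948
job_id=11: cpu >= 22 → 102
job_id=12: ELSE → 1216
job_id=13: cpu >= 22 → 3806
job_id=14: cpu >= 22 → 4289
job_id=15: cpu >= 8 AND state IN ('running', 'failed', 'killed') → 259
job_id=16: cpu >= 22 → 6395
job_id=17: cpu >= 22 → 3106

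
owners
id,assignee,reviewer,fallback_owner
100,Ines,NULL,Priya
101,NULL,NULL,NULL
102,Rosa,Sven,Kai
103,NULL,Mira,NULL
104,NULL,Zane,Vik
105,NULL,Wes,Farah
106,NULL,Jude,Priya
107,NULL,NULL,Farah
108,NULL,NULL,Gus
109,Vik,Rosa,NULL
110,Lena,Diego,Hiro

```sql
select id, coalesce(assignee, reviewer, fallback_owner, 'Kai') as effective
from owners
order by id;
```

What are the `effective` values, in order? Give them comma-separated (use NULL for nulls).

id=100: assignee=Ines → Ines
id=101: assignee=NULL, reviewer=NULL, fallback_owner=NULL, → literal Kai → Kai
id=102: assignee=Rosa → Rosa
id=103: assignee=NULL, reviewer=Mira → Mira
id=104: assignee=NULL, reviewer=Zane → Zane
id=105: assignee=NULL, reviewer=Wes → Wes
id=106: assignee=NULL, reviewer=Jude → Jude
id=107: assignee=NULL, reviewer=NULL, fallback_owner=Farah → Farah
id=108: assignee=NULL, reviewer=NULL, fallback_owner=Gus → Gus
id=109: assignee=Vik → Vik
id=110: assignee=Lena → Lena

Ines, Kai, Rosa, Mira, Zane, Wes, Jude, Farah, Gus, Vik, Lena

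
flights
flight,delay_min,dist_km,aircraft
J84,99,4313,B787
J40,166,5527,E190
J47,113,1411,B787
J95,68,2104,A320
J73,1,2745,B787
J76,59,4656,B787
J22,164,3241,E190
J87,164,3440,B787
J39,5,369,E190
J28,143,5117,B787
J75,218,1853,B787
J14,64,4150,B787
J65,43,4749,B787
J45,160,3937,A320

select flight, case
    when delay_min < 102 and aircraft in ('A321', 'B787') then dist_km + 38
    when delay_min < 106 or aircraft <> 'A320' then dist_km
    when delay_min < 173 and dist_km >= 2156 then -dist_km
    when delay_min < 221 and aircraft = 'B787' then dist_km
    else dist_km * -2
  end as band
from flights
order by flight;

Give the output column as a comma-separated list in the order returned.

flight=J14: delay_min < 102 and aircraft in ('A321', 'B787') → 4188
flight=J22: delay_min < 106 or aircraft <> 'A320' → 3241
flight=J28: delay_min < 106 or aircraft <> 'A320' → 5117
flight=J39: delay_min < 106 or aircraft <> 'A320' → 369
flight=J40: delay_min < 106 or aircraft <> 'A320' → 5527
flight=J45: delay_min < 173 and dist_km >= 2156 → -3937
flight=J47: delay_min < 106 or aircraft <> 'A320' → 1411
flight=J65: delay_min < 102 and aircraft in ('A321', 'B787') → 4787
flight=J73: delay_min < 102 and aircraft in ('A321', 'B787') → 2783
flight=J75: delay_min < 106 or aircraft <> 'A320' → 1853
flight=J76: delay_min < 102 and aircraft in ('A321', 'B787') → 4694
flight=J84: delay_min < 102 and aircraft in ('A321', 'B787') → 4351
flight=J87: delay_min < 106 or aircraft <> 'A320' → 3440
flight=J95: delay_min < 106 or aircraft <> 'A320' → 2104

4188, 3241, 5117, 369, 5527, -3937, 1411, 4787, 2783, 1853, 4694, 4351, 3440, 2104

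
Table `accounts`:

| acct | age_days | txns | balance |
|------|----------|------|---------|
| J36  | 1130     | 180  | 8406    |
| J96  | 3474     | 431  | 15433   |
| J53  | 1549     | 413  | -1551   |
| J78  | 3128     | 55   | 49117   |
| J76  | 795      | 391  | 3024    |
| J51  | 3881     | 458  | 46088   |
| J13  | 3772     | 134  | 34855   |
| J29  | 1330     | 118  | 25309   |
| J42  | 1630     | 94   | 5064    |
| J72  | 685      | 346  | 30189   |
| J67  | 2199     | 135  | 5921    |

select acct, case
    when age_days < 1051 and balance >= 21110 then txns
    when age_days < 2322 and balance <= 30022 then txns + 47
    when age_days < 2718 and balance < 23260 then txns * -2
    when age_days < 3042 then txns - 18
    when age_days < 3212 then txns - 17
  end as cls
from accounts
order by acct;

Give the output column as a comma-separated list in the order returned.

NULL, 165, 227, 141, NULL, 460, 182, 346, 438, 38, NULL

acct=J13: (no match → NULL) → NULL
acct=J29: age_days < 2322 and balance <= 30022 → 165
acct=J36: age_days < 2322 and balance <= 30022 → 227
acct=J42: age_days < 2322 and balance <= 30022 → 141
acct=J51: (no match → NULL) → NULL
acct=J53: age_days < 2322 and balance <= 30022 → 460
acct=J67: age_days < 2322 and balance <= 30022 → 182
acct=J72: age_days < 1051 and balance >= 21110 → 346
acct=J76: age_days < 2322 and balance <= 30022 → 438
acct=J78: age_days < 3212 → 38
acct=J96: (no match → NULL) → NULL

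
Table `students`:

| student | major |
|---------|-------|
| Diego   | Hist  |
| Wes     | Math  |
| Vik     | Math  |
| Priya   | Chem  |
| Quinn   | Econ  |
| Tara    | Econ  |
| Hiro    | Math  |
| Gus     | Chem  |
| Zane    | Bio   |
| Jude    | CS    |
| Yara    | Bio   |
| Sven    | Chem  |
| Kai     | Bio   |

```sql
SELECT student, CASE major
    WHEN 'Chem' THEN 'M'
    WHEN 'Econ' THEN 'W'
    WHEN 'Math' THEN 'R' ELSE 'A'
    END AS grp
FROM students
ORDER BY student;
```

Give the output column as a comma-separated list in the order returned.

student=Diego: ELSE → A
student=Gus: major='Chem' → M
student=Hiro: major='Math' → R
student=Jude: ELSE → A
student=Kai: ELSE → A
student=Priya: major='Chem' → M
student=Quinn: major='Econ' → W
student=Sven: major='Chem' → M
student=Tara: major='Econ' → W
student=Vik: major='Math' → R
student=Wes: major='Math' → R
student=Yara: ELSE → A
student=Zane: ELSE → A

A, M, R, A, A, M, W, M, W, R, R, A, A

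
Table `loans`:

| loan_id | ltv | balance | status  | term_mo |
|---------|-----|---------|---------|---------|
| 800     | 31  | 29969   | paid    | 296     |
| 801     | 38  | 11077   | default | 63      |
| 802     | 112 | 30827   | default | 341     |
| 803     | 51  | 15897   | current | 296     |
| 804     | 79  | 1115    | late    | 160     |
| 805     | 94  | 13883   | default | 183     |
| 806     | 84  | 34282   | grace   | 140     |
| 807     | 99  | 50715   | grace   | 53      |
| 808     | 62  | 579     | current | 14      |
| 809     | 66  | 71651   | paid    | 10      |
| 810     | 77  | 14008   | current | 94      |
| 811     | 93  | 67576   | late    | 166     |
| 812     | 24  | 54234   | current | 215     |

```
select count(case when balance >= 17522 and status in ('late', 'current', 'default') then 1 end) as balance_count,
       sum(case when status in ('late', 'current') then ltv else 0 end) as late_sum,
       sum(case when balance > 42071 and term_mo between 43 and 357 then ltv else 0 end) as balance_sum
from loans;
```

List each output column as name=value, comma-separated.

balance_count=3, late_sum=386, balance_sum=216

[balance_count: balance >= 17522 and status in ('late', 'current', 'default')]
loan_id=800: ✗
loan_id=801: ✗
loan_id=802: ✓ → 1
loan_id=803: ✗
loan_id=804: ✗
loan_id=805: ✗
loan_id=806: ✗
loan_id=807: ✗
loan_id=808: ✗
loan_id=809: ✗
loan_id=810: ✗
loan_id=811: ✓ → 1
loan_id=812: ✓ → 1
balance_count = COUNT(1, 1, 1) = 3
—
[late_sum: status in ('late', 'current')]
loan_id=800: ✗
loan_id=801: ✗
loan_id=802: ✗
loan_id=803: ✓ → 51
loan_id=804: ✓ → 79
loan_id=805: ✗
loan_id=806: ✗
loan_id=807: ✗
loan_id=808: ✓ → 62
loan_id=809: ✗
loan_id=810: ✓ → 77
loan_id=811: ✓ → 93
loan_id=812: ✓ → 24
late_sum = 51 + 79 + 62 + 77 + 93 + 24 = 386
—
[balance_sum: balance > 42071 and term_mo between 43 and 357]
loan_id=800: ✗
loan_id=801: ✗
loan_id=802: ✗
loan_id=803: ✗
loan_id=804: ✗
loan_id=805: ✗
loan_id=806: ✗
loan_id=807: ✓ → 99
loan_id=808: ✗
loan_id=809: ✗
loan_id=810: ✗
loan_id=811: ✓ → 93
loan_id=812: ✓ → 24
balance_sum = 99 + 93 + 24 = 216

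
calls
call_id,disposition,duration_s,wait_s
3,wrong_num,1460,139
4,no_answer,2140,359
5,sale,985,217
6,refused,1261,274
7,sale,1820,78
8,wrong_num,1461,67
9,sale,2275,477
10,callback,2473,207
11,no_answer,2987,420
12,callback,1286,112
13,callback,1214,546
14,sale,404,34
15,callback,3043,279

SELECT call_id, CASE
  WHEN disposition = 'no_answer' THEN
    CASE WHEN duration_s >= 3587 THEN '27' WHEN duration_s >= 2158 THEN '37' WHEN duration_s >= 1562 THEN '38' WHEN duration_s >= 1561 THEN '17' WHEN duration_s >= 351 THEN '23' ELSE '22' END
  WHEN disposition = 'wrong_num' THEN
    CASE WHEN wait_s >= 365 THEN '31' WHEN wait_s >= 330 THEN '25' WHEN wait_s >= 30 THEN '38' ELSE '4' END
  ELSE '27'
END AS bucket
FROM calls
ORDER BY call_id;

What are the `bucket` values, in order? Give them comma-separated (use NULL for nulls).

call_id=3: disposition='wrong_num' → inner[wait_s >= 30] → 38
call_id=4: disposition='no_answer' → inner[duration_s >= 1562] → 38
call_id=5: disposition='sale' → outer ELSE → 27
call_id=6: disposition='refused' → outer ELSE → 27
call_id=7: disposition='sale' → outer ELSE → 27
call_id=8: disposition='wrong_num' → inner[wait_s >= 30] → 38
call_id=9: disposition='sale' → outer ELSE → 27
call_id=10: disposition='callback' → outer ELSE → 27
call_id=11: disposition='no_answer' → inner[duration_s >= 2158] → 37
call_id=12: disposition='callback' → outer ELSE → 27
call_id=13: disposition='callback' → outer ELSE → 27
call_id=14: disposition='sale' → outer ELSE → 27
call_id=15: disposition='callback' → outer ELSE → 27

38, 38, 27, 27, 27, 38, 27, 27, 37, 27, 27, 27, 27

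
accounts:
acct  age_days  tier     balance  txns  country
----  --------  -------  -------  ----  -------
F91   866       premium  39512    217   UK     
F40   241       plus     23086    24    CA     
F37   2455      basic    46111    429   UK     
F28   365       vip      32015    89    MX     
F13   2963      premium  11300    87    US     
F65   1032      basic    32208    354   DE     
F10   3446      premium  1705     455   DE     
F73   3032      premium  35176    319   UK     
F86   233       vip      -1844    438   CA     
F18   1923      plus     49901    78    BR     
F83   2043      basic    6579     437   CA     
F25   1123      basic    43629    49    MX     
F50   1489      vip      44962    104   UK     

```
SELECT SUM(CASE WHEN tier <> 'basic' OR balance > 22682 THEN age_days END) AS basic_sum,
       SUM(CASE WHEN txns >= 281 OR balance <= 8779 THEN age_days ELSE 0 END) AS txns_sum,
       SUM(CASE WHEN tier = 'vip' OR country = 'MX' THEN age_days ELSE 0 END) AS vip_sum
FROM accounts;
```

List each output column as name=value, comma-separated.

[basic_sum: tier <> 'basic' OR balance > 22682]
acct=F91: ✓ → 866
acct=F40: ✓ → 241
acct=F37: ✓ → 2455
acct=F28: ✓ → 365
acct=F13: ✓ → 2963
acct=F65: ✓ → 1032
acct=F10: ✓ → 3446
acct=F73: ✓ → 3032
acct=F86: ✓ → 233
acct=F18: ✓ → 1923
acct=F83: ✗
acct=F25: ✓ → 1123
acct=F50: ✓ → 1489
basic_sum = 866 + 241 + 2455 + 365 + 2963 + 1032 + 3446 + 3032 + 233 + 1923 + 1123 + 1489 = 19168
—
[txns_sum: txns >= 281 OR balance <= 8779]
acct=F91: ✗
acct=F40: ✗
acct=F37: ✓ → 2455
acct=F28: ✗
acct=F13: ✗
acct=F65: ✓ → 1032
acct=F10: ✓ → 3446
acct=F73: ✓ → 3032
acct=F86: ✓ → 233
acct=F18: ✗
acct=F83: ✓ → 2043
acct=F25: ✗
acct=F50: ✗
txns_sum = 2455 + 1032 + 3446 + 3032 + 233 + 2043 = 12241
—
[vip_sum: tier = 'vip' OR country = 'MX']
acct=F91: ✗
acct=F40: ✗
acct=F37: ✗
acct=F28: ✓ → 365
acct=F13: ✗
acct=F65: ✗
acct=F10: ✗
acct=F73: ✗
acct=F86: ✓ → 233
acct=F18: ✗
acct=F83: ✗
acct=F25: ✓ → 1123
acct=F50: ✓ → 1489
vip_sum = 365 + 233 + 1123 + 1489 = 3210

basic_sum=19168, txns_sum=12241, vip_sum=3210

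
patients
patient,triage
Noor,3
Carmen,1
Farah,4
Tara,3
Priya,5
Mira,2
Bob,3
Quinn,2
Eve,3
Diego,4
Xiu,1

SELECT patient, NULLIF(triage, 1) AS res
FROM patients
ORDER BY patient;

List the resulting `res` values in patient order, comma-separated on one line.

3, NULL, 4, 3, 4, 2, 3, 5, 2, 3, NULL

patient=Bob: triage=3 vs 1: differ → 3
patient=Carmen: triage=1 vs 1: equal → NULL
patient=Diego: triage=4 vs 1: differ → 4
patient=Eve: triage=3 vs 1: differ → 3
patient=Farah: triage=4 vs 1: differ → 4
patient=Mira: triage=2 vs 1: differ → 2
patient=Noor: triage=3 vs 1: differ → 3
patient=Priya: triage=5 vs 1: differ → 5
patient=Quinn: triage=2 vs 1: differ → 2
patient=Tara: triage=3 vs 1: differ → 3
patient=Xiu: triage=1 vs 1: equal → NULL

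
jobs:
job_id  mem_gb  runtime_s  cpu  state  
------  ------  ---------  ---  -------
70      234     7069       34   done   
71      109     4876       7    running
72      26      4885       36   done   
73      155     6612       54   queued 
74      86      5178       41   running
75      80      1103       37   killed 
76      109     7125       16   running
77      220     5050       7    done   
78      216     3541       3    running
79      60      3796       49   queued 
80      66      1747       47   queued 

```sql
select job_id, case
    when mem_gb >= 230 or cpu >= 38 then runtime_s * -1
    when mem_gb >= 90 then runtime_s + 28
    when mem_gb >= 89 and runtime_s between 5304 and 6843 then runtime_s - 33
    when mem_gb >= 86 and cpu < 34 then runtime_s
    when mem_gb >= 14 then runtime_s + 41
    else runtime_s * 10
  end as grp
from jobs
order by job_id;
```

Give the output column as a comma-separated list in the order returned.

-7069, 4904, 4926, -6612, -5178, 1144, 7153, 5078, 3569, -3796, -1747

job_id=70: mem_gb >= 230 or cpu >= 38 → -7069
job_id=71: mem_gb >= 90 → 4904
job_id=72: mem_gb >= 14 → 4926
job_id=73: mem_gb >= 230 or cpu >= 38 → -6612
job_id=74: mem_gb >= 230 or cpu >= 38 → -5178
job_id=75: mem_gb >= 14 → 1144
job_id=76: mem_gb >= 90 → 7153
job_id=77: mem_gb >= 90 → 5078
job_id=78: mem_gb >= 90 → 3569
job_id=79: mem_gb >= 230 or cpu >= 38 → -3796
job_id=80: mem_gb >= 230 or cpu >= 38 → -1747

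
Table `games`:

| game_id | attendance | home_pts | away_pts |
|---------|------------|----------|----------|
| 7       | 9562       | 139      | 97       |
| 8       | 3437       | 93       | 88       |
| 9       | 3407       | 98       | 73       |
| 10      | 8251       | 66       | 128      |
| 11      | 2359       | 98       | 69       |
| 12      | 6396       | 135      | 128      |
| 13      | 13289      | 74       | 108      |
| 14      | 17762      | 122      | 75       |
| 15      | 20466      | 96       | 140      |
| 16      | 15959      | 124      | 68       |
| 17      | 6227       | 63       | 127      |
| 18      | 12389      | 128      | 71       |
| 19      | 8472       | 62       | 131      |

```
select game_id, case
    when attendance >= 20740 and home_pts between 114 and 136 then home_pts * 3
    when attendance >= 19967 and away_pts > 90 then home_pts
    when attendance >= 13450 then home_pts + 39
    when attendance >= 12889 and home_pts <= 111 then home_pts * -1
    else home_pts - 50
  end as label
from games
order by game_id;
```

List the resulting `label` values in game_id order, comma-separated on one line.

game_id=7: ELSE → 89
game_id=8: ELSE → 43
game_id=9: ELSE → 48
game_id=10: ELSE → 16
game_id=11: ELSE → 48
game_id=12: ELSE → 85
game_id=13: attendance >= 12889 and home_pts <= 111 → -74
game_id=14: attendance >= 13450 → 161
game_id=15: attendance >= 19967 and away_pts > 90 → 96
game_id=16: attendance >= 13450 → 163
game_id=17: ELSE → 13
game_id=18: ELSE → 78
game_id=19: ELSE → 12

89, 43, 48, 16, 48, 85, -74, 161, 96, 163, 13, 78, 12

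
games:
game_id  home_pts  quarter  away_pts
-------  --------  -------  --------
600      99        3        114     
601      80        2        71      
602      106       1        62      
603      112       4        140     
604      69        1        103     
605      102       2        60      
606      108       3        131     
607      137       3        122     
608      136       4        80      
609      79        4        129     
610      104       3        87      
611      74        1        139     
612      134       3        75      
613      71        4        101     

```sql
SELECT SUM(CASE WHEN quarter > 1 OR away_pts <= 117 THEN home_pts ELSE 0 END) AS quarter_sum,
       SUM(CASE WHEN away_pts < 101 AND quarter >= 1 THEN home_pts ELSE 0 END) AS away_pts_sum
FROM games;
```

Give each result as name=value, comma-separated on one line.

[quarter_sum: quarter > 1 OR away_pts <= 117]
game_id=600: ✓ → 99
game_id=601: ✓ → 80
game_id=602: ✓ → 106
game_id=603: ✓ → 112
game_id=604: ✓ → 69
game_id=605: ✓ → 102
game_id=606: ✓ → 108
game_id=607: ✓ → 137
game_id=608: ✓ → 136
game_id=609: ✓ → 79
game_id=610: ✓ → 104
game_id=611: ✗
game_id=612: ✓ → 134
game_id=613: ✓ → 71
quarter_sum = 99 + 80 + 106 + 112 + 69 + 102 + 108 + 137 + 136 + 79 + 104 + 134 + 71 = 1337
—
[away_pts_sum: away_pts < 101 AND quarter >= 1]
game_id=600: ✗
game_id=601: ✓ → 80
game_id=602: ✓ → 106
game_id=603: ✗
game_id=604: ✗
game_id=605: ✓ → 102
game_id=606: ✗
game_id=607: ✗
game_id=608: ✓ → 136
game_id=609: ✗
game_id=610: ✓ → 104
game_id=611: ✗
game_id=612: ✓ → 134
game_id=613: ✗
away_pts_sum = 80 + 106 + 102 + 136 + 104 + 134 = 662

quarter_sum=1337, away_pts_sum=662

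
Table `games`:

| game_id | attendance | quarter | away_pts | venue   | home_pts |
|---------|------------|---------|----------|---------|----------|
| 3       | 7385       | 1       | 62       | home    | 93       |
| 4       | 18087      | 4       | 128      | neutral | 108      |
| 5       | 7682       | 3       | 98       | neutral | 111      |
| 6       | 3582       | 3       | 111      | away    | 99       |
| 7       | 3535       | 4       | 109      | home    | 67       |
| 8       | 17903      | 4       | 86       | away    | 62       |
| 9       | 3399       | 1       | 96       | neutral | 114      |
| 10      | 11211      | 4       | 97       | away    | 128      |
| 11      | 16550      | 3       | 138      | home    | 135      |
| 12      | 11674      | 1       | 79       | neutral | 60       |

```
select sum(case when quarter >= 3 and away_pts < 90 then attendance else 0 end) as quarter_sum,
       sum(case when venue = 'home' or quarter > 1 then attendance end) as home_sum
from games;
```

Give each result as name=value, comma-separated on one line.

quarter_sum=17903, home_sum=85935

[quarter_sum: quarter >= 3 and away_pts < 90]
game_id=3: ✗
game_id=4: ✗
game_id=5: ✗
game_id=6: ✗
game_id=7: ✗
game_id=8: ✓ → 17903
game_id=9: ✗
game_id=10: ✗
game_id=11: ✗
game_id=12: ✗
quarter_sum = 17903
—
[home_sum: venue = 'home' or quarter > 1]
game_id=3: ✓ → 7385
game_id=4: ✓ → 18087
game_id=5: ✓ → 7682
game_id=6: ✓ → 3582
game_id=7: ✓ → 3535
game_id=8: ✓ → 17903
game_id=9: ✗
game_id=10: ✓ → 11211
game_id=11: ✓ → 16550
game_id=12: ✗
home_sum = 7385 + 18087 + 7682 + 3582 + 3535 + 17903 + 11211 + 16550 = 85935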